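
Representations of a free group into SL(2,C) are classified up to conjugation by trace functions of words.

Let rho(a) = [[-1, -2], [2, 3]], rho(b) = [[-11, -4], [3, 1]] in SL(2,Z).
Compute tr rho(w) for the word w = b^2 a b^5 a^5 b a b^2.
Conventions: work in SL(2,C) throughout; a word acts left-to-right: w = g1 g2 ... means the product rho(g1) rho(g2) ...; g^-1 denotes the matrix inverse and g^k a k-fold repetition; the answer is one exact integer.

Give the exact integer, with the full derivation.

-5860002

rho(b) = [[-11, -4], [3, 1]]
... * rho(b) = [[-11, -4], [3, 1]]  ->  [[109, 40], [-30, -11]]
... * rho(a) = [[-1, -2], [2, 3]]  ->  [[-29, -98], [8, 27]]
... * rho(b) = [[-11, -4], [3, 1]]  ->  [[25, 18], [-7, -5]]
... * rho(b) = [[-11, -4], [3, 1]]  ->  [[-221, -82], [62, 23]]
... * rho(b) = [[-11, -4], [3, 1]]  ->  [[2185, 802], [-613, -225]]
... * rho(b) = [[-11, -4], [3, 1]]  ->  [[-21629, -7938], [6068, 2227]]
... * rho(b) = [[-11, -4], [3, 1]]  ->  [[214105, 78578], [-60067, -22045]]
... * rho(a) = [[-1, -2], [2, 3]]  ->  [[-56949, -192476], [15977, 53999]]
... * rho(a) = [[-1, -2], [2, 3]]  ->  [[-328003, -463530], [92021, 130043]]
... * rho(a) = [[-1, -2], [2, 3]]  ->  [[-599057, -734584], [168065, 206087]]
... * rho(a) = [[-1, -2], [2, 3]]  ->  [[-870111, -1005638], [244109, 282131]]
... * rho(a) = [[-1, -2], [2, 3]]  ->  [[-1141165, -1276692], [320153, 358175]]
... * rho(b) = [[-11, -4], [3, 1]]  ->  [[8722739, 3287968], [-2447158, -922437]]
... * rho(a) = [[-1, -2], [2, 3]]  ->  [[-2146803, -7581574], [602284, 2127005]]
... * rho(b) = [[-11, -4], [3, 1]]  ->  [[870111, 1005638], [-244109, -282131]]
... * rho(b) = [[-11, -4], [3, 1]]  ->  [[-6554307, -2474806], [1838806, 694305]]
tr = -6554307 + 694305 = -5860002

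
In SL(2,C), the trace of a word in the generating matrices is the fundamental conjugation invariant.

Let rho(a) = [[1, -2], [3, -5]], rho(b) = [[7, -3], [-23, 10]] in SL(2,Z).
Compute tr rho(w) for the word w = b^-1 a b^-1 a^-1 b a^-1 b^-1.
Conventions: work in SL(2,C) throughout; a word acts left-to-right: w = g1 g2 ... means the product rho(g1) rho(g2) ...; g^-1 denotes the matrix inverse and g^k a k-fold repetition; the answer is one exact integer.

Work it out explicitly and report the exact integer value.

rho(b^-1) = [[10, 3], [23, 7]]
... * rho(a) = [[1, -2], [3, -5]]  ->  [[19, -35], [44, -81]]
... * rho(b^-1) = [[10, 3], [23, 7]]  ->  [[-615, -188], [-1423, -435]]
... * rho(a^-1) = [[-5, 2], [-3, 1]]  ->  [[3639, -1418], [8420, -3281]]
... * rho(b) = [[7, -3], [-23, 10]]  ->  [[58087, -25097], [134403, -58070]]
... * rho(a^-1) = [[-5, 2], [-3, 1]]  ->  [[-215144, 91077], [-497805, 210736]]
... * rho(b^-1) = [[10, 3], [23, 7]]  ->  [[-56669, -7893], [-131122, -18263]]
tr = -56669 + -18263 = -74932

-74932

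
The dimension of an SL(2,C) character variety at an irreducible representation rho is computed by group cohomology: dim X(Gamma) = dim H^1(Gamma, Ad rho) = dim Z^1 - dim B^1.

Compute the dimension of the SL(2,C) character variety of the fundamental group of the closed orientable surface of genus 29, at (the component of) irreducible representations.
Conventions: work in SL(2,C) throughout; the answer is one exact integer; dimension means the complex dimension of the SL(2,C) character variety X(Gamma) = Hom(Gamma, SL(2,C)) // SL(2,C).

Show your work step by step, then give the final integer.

168

pi_1 of the closed genus-29 surface has 58 generators bound by the single product-of-commutators relator.
Before the relator condition, cocycle space has dim 3*58 = 174.
At an irreducible rho, H^2 = coker(d_2) vanishes (Poincare duality: H^2 is dual to H^0 = invariants = 0), so d_2 is surjective onto sl_2 and dim Z^1 = 174 - 3 = 171.
Coboundaries contribute dim B^1 = 3 (injective at irreducible rho).
Hence dim X = 171 - 3 = 168.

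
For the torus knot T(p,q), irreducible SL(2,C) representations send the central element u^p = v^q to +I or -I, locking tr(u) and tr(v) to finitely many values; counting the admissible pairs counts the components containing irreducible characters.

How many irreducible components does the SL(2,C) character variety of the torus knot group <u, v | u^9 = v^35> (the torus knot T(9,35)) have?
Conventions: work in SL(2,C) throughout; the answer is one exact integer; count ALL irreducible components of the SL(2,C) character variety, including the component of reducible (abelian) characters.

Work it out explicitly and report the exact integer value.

137

In the torus knot group T(9,35), u^9 = v^35 is central, so an irreducible representation sends it to +I or -I (Schur).
This locks tr(u) to 2*cos(pi*alpha/9), alpha in 1..8, and tr(v) to 2*cos(pi*beta/35), beta in 1..34, on each component of irreducible characters.
u^9 = (-1)^alpha I and v^35 = (-1)^beta I must agree, so alpha and beta have equal parity.
count pairs: odd alpha (4 choices) x odd beta (17), plus even alpha (4) x even beta (17): 4*17 + 4*17 = 136.
components with irreducible characters: 136; plus the single component of reducible (abelian) characters: total 137.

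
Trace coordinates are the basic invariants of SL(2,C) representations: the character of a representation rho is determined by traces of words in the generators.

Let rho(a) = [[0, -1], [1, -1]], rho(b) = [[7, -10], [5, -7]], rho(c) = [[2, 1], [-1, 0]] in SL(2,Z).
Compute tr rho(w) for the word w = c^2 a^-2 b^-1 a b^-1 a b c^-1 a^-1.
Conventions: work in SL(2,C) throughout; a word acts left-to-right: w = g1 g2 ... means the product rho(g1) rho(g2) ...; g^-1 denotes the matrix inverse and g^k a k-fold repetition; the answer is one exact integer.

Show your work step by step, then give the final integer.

-4253

rho(c) = [[2, 1], [-1, 0]]
... * rho(c) = [[2, 1], [-1, 0]]  ->  [[3, 2], [-2, -1]]
... * rho(a^-1) = [[-1, 1], [-1, 0]]  ->  [[-5, 3], [3, -2]]
... * rho(a^-1) = [[-1, 1], [-1, 0]]  ->  [[2, -5], [-1, 3]]
... * rho(b^-1) = [[-7, 10], [-5, 7]]  ->  [[11, -15], [-8, 11]]
... * rho(a) = [[0, -1], [1, -1]]  ->  [[-15, 4], [11, -3]]
... * rho(b^-1) = [[-7, 10], [-5, 7]]  ->  [[85, -122], [-62, 89]]
... * rho(a) = [[0, -1], [1, -1]]  ->  [[-122, 37], [89, -27]]
... * rho(b) = [[7, -10], [5, -7]]  ->  [[-669, 961], [488, -701]]
... * rho(c^-1) = [[0, -1], [1, 2]]  ->  [[961, 2591], [-701, -1890]]
... * rho(a^-1) = [[-1, 1], [-1, 0]]  ->  [[-3552, 961], [2591, -701]]
tr = -3552 + -701 = -4253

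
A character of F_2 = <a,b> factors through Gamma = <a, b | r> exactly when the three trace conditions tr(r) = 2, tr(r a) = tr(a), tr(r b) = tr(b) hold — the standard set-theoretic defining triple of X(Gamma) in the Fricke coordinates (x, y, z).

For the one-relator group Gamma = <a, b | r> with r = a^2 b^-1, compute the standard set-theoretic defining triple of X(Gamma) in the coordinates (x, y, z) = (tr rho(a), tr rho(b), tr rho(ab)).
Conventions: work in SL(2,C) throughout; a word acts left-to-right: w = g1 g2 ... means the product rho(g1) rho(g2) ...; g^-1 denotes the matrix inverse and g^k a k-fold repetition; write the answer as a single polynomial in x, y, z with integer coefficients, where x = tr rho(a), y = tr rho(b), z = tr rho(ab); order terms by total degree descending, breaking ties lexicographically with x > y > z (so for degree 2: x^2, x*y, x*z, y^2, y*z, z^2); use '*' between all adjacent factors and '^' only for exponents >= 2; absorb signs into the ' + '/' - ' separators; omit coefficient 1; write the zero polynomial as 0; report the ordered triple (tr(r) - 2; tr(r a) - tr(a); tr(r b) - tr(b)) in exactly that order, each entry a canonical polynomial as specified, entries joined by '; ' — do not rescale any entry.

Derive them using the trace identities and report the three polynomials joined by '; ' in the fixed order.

apply: trace(a^2) = trace(a) * trace(a) - trace(1)  (reduce the a square) = x^2 - 2
apply: trace(a^2 b) = trace(a) * trace(b a) - trace(b)  (reduce the a square) = x*z - y
trace(a^2 b^-1) = trace(a^2) * trace(b) - trace(a^2 b)  (eliminate b^-1) = x^2*y - x*z - y
trace(a^3) = trace(a) * trace(a^2) - trace(a)   [square of a] = x^3 - 3*x
trace(a^3 b) = trace(a) * trace(b a^2) - trace(b a)   [square of a] = x^2*z - x*y - z
trace(a^2 b^-1 a) = trace(a^3) * trace(b) - trace(a^3 b)   [inverse elimination on b] = x^3*y - x^2*z - 2*x*y + z
assemble the triple (trace(r) - 2; trace(r a) - x; trace(r b) - y)

x^2*y - x*z - y - 2; x^3*y - x^2*z - 2*x*y - x + z; x^2 - y - 2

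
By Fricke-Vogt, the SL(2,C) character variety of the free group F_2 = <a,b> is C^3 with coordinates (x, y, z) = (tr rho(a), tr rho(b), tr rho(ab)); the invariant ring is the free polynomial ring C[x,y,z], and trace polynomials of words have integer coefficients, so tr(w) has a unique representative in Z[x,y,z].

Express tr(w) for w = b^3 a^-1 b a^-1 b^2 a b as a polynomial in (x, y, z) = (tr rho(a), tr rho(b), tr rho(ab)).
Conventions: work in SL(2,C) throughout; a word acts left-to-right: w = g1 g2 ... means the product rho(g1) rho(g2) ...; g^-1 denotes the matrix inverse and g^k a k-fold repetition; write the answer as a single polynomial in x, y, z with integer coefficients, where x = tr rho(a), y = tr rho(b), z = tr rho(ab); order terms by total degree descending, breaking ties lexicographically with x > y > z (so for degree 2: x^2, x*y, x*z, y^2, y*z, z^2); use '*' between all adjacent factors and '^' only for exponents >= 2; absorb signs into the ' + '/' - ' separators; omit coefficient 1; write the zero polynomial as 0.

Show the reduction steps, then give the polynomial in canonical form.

tr(b a b) = tr(b) * tr(a b) - tr(a)  (reduce the b square) = y*z - x
tr(a b^3) = tr(b) * tr(b a b) - tr(b a)  (reduce the b square) = y^2*z - x*y - z
tr(b^3 a b) = tr(b) * tr(a b^3) - tr(a b^2)  (reduce the b square) = y^3*z - x*y^2 - 2*y*z + x
tr(b^2 a b^3) = tr(b) * tr(b^3 a b) - tr(b^3 a)  (reduce the b square) = y^4*z - x*y^3 - 3*y^2*z + 2*x*y + z
tr(b^4 a b^2) = tr(b) * tr(b^2 a b^3) - tr(b^2 a b^2)  (reduce the b square) = y^5*z - x*y^4 - 4*y^3*z + 3*x*y^2 + 3*y*z - x
tr(b^2 a b^5) = tr(b) * tr(b^4 a b^2) - tr(b^4 a b)  (reduce the b square) = y^6*z - x*y^5 - 5*y^4*z + 4*x*y^3 + 6*y^2*z - 3*x*y - z
tr(a b a b) = tr(b a) * tr(b a) - tr(1)  (split on b) = z^2 - 2
tr(a b a) = tr(a) * tr(b a) - tr(b)  (reduce the a square) = x*z - y
tr(a b^2 a b) = tr(b) * tr(a b a b) - tr(a b a)  (reduce the b square) = y*z^2 - x*z - y
tr(a^2) = tr(a) * tr(a) - tr(1)  (reduce the a square) = x^2 - 2
tr(a b^2 a) = tr(b) * tr(a^2 b) - tr(a^2)  (reduce the b square) = x*y*z - x^2 - y^2 + 2
tr(a b^2 a b^2) = tr(b) * tr(a b^2 a b) - tr(a b^2 a)  (reduce the b square) = y^2*z^2 - 2*x*y*z + x^2 - 2
tr(b^2 a b^2 a b) = tr(b) * tr(a b^2 a b^2) - tr(a b^2 a b)  (reduce the b square) = y^3*z^2 - 2*x*y^2*z + x^2*y - y*z^2 + x*z - y
tr(b^2 a b^2 a b^2) = tr(b) * tr(b^2 a b^2 a b) - tr(b^2 a b^2 a)  (reduce the b square) = y^4*z^2 - 2*x*y^3*z + x^2*y^2 - 2*y^2*z^2 + 3*x*y*z - x^2 - y^2 + 2
tr(b^2 a b^5 a) = tr(b) * tr(b^2 a b^2 a b^2) - tr(b^2 a b^2 a b)  (reduce the b square) = y^5*z^2 - 2*x*y^4*z + x^2*y^3 - 3*y^3*z^2 + 5*x*y^2*z - 2*x^2*y - y^3 + y*z^2 - x*z + 3*y
tr(b a^-1 b^2 a b^4) = tr(b^2 a b^5) * tr(a) - tr(b^2 a b^5 a)  (eliminate a^-1) = x*y^6*z - x^2*y^5 - y^5*z^2 - 3*x*y^4*z + 3*x^2*y^3 + 3*y^3*z^2 + x*y^2*z - x^2*y + y^3 - y*z^2 - 3*y
tr(b a b a b^2) = tr(b) * tr(a b a b^2) - tr(a b a b)  (reduce the b square) = y^2*z^2 - x*y*z - y^2 - z^2 + 2
tr(b a b^4 a) = tr(b) * tr(b a b a b^2) - tr(b a b a b)  (reduce the b square) = y^3*z^2 - x*y^2*z - y^3 - 2*y*z^2 + x*z + 3*y
tr(b^2 a b^4 a b) = tr(b) * tr(b a b^4 a b) - tr(b a b^4 a)  (reduce the b square) = y^5*z^2 - 2*x*y^4*z + x^2*y^3 - 3*y^3*z^2 + 4*x*y^2*z - x^2*y + 2*y*z^2 - x*z - y
tr(a b a b a b) = tr(b a) * tr(b a b a) - tr(b^-1 a^-1)  (split on b) = z^3 - 3*z
tr(a b a b a) = tr(a) * tr(b a b a) - tr(b a b)  (reduce the a square) = x*z^2 - y*z - x
tr(a b^2 a b a b) = tr(b) * tr(a b a b a b) - tr(a b a b a)  (reduce the b square) = y*z^3 - x*z^2 - 2*y*z + x
tr(a b^2 a b a) = tr(a) * tr(b^2 a b a) - tr(b^2 a b)  (reduce the a square) = x*y*z^2 - x^2*z - y^2*z + z
tr(b a b a b^2 a b) = tr(b) * tr(a b^2 a b a b) - tr(a b^2 a b a)  (reduce the b square) = y^2*z^3 - 2*x*y*z^2 + x^2*z - y^2*z + x*y - z
tr(b^2 a b a b^2 a b) = tr(b) * tr(b a b a b^2 a b) - tr(b a b a b^2 a)  (reduce the b square) = y^3*z^3 - 2*x*y^2*z^2 + x^2*y*z - y^3*z - y*z^3 + x*y^2 + x*z^2 + y*z - x
tr(b^2 a b^4 a b a) = tr(b) * tr(b^2 a b a b^2 a b) - tr(b^2 a b a b^2 a)  (reduce the b square) = y^4*z^3 - 2*x*y^3*z^2 + x^2*y^2*z - y^4*z - 2*y^2*z^3 + x*y^3 + 3*x*y*z^2 - x^2*z + 2*y^2*z - 2*x*y + z
tr(b a^-1 b^2 a b^4 a) = tr(b^2 a b^4 a b) * tr(a) - tr(b^2 a b^4 a b a)  (eliminate a^-1) = x*y^5*z^2 - 2*x^2*y^4*z - y^4*z^3 + x^3*y^3 - x*y^3*z^2 + 3*x^2*y^2*z + y^4*z + 2*y^2*z^3 - x^3*y - x*y^3 - x*y*z^2 - 2*y^2*z + x*y - z
tr(b^3 a^-1 b a^-1 b^2 a b) = tr(b a^-1 b^2 a b^4) * tr(a) - tr(b a^-1 b^2 a b^4 a)  (eliminate a^-1) = x^2*y^6*z - x^3*y^5 - 2*x*y^5*z^2 - x^2*y^4*z + y^4*z^3 + 2*x^3*y^3 + 4*x*y^3*z^2 - 2*x^2*y^2*z - y^4*z - 2*y^2*z^3 + 2*x*y^3 + 2*y^2*z - 4*x*y + z

x^2*y^6*z - x^3*y^5 - 2*x*y^5*z^2 - x^2*y^4*z + y^4*z^3 + 2*x^3*y^3 + 4*x*y^3*z^2 - 2*x^2*y^2*z - y^4*z - 2*y^2*z^3 + 2*x*y^3 + 2*y^2*z - 4*x*y + z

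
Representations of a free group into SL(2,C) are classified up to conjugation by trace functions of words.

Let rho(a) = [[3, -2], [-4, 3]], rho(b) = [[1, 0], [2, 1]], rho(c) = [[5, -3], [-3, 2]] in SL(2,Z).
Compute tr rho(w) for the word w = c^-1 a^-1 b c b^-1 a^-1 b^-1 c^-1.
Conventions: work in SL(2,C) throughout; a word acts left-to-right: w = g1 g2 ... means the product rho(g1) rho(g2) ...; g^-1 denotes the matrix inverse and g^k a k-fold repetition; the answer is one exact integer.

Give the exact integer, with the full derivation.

rho(c^-1) = [[2, 3], [3, 5]]
... * rho(a^-1) = [[3, 2], [4, 3]]  ->  [[18, 13], [29, 21]]
... * rho(b) = [[1, 0], [2, 1]]  ->  [[44, 13], [71, 21]]
... * rho(c) = [[5, -3], [-3, 2]]  ->  [[181, -106], [292, -171]]
... * rho(b^-1) = [[1, 0], [-2, 1]]  ->  [[393, -106], [634, -171]]
... * rho(a^-1) = [[3, 2], [4, 3]]  ->  [[755, 468], [1218, 755]]
... * rho(b^-1) = [[1, 0], [-2, 1]]  ->  [[-181, 468], [-292, 755]]
... * rho(c^-1) = [[2, 3], [3, 5]]  ->  [[1042, 1797], [1681, 2899]]
tr = 1042 + 2899 = 3941

3941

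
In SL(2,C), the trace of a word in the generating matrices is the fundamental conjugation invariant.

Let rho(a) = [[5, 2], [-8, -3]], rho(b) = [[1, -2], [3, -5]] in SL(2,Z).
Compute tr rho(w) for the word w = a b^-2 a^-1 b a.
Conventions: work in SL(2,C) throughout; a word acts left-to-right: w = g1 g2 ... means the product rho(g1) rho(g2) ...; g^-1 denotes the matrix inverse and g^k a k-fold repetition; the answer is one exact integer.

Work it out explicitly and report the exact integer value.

rho(a) = [[5, 2], [-8, -3]]
... * rho(b^-1) = [[-5, 2], [-3, 1]]  ->  [[-31, 12], [49, -19]]
... * rho(b^-1) = [[-5, 2], [-3, 1]]  ->  [[119, -50], [-188, 79]]
... * rho(a^-1) = [[-3, -2], [8, 5]]  ->  [[-757, -488], [1196, 771]]
... * rho(b) = [[1, -2], [3, -5]]  ->  [[-2221, 3954], [3509, -6247]]
... * rho(a) = [[5, 2], [-8, -3]]  ->  [[-42737, -16304], [67521, 25759]]
tr = -42737 + 25759 = -16978

-16978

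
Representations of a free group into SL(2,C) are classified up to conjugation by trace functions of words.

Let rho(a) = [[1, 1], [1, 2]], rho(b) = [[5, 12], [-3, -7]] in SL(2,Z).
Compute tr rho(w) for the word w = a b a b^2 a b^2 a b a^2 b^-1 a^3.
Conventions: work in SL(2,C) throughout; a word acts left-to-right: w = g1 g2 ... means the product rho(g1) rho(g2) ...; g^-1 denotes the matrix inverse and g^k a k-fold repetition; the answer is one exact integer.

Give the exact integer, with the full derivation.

rho(a) = [[1, 1], [1, 2]]
... * rho(b) = [[5, 12], [-3, -7]]  ->  [[2, 5], [-1, -2]]
... * rho(a) = [[1, 1], [1, 2]]  ->  [[7, 12], [-3, -5]]
... * rho(b) = [[5, 12], [-3, -7]]  ->  [[-1, 0], [0, -1]]
... * rho(b) = [[5, 12], [-3, -7]]  ->  [[-5, -12], [3, 7]]
... * rho(a) = [[1, 1], [1, 2]]  ->  [[-17, -29], [10, 17]]
... * rho(b) = [[5, 12], [-3, -7]]  ->  [[2, -1], [-1, 1]]
... * rho(b) = [[5, 12], [-3, -7]]  ->  [[13, 31], [-8, -19]]
... * rho(a) = [[1, 1], [1, 2]]  ->  [[44, 75], [-27, -46]]
... * rho(b) = [[5, 12], [-3, -7]]  ->  [[-5, 3], [3, -2]]
... * rho(a) = [[1, 1], [1, 2]]  ->  [[-2, 1], [1, -1]]
... * rho(a) = [[1, 1], [1, 2]]  ->  [[-1, 0], [0, -1]]
... * rho(b^-1) = [[-7, -12], [3, 5]]  ->  [[7, 12], [-3, -5]]
... * rho(a) = [[1, 1], [1, 2]]  ->  [[19, 31], [-8, -13]]
... * rho(a) = [[1, 1], [1, 2]]  ->  [[50, 81], [-21, -34]]
... * rho(a) = [[1, 1], [1, 2]]  ->  [[131, 212], [-55, -89]]
tr = 131 + -89 = 42

42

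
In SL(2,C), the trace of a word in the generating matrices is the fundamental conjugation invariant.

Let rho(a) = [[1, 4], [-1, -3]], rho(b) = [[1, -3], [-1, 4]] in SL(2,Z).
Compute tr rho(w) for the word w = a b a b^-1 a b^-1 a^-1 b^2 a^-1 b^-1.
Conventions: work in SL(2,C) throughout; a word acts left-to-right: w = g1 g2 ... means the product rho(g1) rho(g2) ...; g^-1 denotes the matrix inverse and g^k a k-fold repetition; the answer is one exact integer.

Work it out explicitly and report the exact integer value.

25282

rho(a) = [[1, 4], [-1, -3]]
... * rho(b) = [[1, -3], [-1, 4]]  ->  [[-3, 13], [2, -9]]
... * rho(a) = [[1, 4], [-1, -3]]  ->  [[-16, -51], [11, 35]]
... * rho(b^-1) = [[4, 3], [1, 1]]  ->  [[-115, -99], [79, 68]]
... * rho(a) = [[1, 4], [-1, -3]]  ->  [[-16, -163], [11, 112]]
... * rho(b^-1) = [[4, 3], [1, 1]]  ->  [[-227, -211], [156, 145]]
... * rho(a^-1) = [[-3, -4], [1, 1]]  ->  [[470, 697], [-323, -479]]
... * rho(b) = [[1, -3], [-1, 4]]  ->  [[-227, 1378], [156, -947]]
... * rho(b) = [[1, -3], [-1, 4]]  ->  [[-1605, 6193], [1103, -4256]]
... * rho(a^-1) = [[-3, -4], [1, 1]]  ->  [[11008, 12613], [-7565, -8668]]
... * rho(b^-1) = [[4, 3], [1, 1]]  ->  [[56645, 45637], [-38928, -31363]]
tr = 56645 + -31363 = 25282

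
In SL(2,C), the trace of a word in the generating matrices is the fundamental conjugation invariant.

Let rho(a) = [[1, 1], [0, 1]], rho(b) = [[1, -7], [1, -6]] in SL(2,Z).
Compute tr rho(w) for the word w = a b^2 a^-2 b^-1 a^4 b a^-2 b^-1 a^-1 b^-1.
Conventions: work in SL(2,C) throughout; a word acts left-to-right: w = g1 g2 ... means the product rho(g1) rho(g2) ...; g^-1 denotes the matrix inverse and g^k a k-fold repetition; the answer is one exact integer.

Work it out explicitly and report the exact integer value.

rho(a) = [[1, 1], [0, 1]]
... * rho(b) = [[1, -7], [1, -6]]  ->  [[2, -13], [1, -6]]
... * rho(b) = [[1, -7], [1, -6]]  ->  [[-11, 64], [-5, 29]]
... * rho(a^-1) = [[1, -1], [0, 1]]  ->  [[-11, 75], [-5, 34]]
... * rho(a^-1) = [[1, -1], [0, 1]]  ->  [[-11, 86], [-5, 39]]
... * rho(b^-1) = [[-6, 7], [-1, 1]]  ->  [[-20, 9], [-9, 4]]
... * rho(a) = [[1, 1], [0, 1]]  ->  [[-20, -11], [-9, -5]]
... * rho(a) = [[1, 1], [0, 1]]  ->  [[-20, -31], [-9, -14]]
... * rho(a) = [[1, 1], [0, 1]]  ->  [[-20, -51], [-9, -23]]
... * rho(a) = [[1, 1], [0, 1]]  ->  [[-20, -71], [-9, -32]]
... * rho(b) = [[1, -7], [1, -6]]  ->  [[-91, 566], [-41, 255]]
... * rho(a^-1) = [[1, -1], [0, 1]]  ->  [[-91, 657], [-41, 296]]
... * rho(a^-1) = [[1, -1], [0, 1]]  ->  [[-91, 748], [-41, 337]]
... * rho(b^-1) = [[-6, 7], [-1, 1]]  ->  [[-202, 111], [-91, 50]]
... * rho(a^-1) = [[1, -1], [0, 1]]  ->  [[-202, 313], [-91, 141]]
... * rho(b^-1) = [[-6, 7], [-1, 1]]  ->  [[899, -1101], [405, -496]]
tr = 899 + -496 = 403

403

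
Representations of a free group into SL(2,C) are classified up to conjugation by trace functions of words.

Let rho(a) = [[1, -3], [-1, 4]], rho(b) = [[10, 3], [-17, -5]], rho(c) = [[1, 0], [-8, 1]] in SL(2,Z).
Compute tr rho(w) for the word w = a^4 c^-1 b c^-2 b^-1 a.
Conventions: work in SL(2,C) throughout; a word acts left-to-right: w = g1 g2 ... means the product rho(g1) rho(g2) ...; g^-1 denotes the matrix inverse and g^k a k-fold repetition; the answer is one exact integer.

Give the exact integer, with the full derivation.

571397

rho(a) = [[1, -3], [-1, 4]]
... * rho(a) = [[1, -3], [-1, 4]]  ->  [[4, -15], [-5, 19]]
... * rho(a) = [[1, -3], [-1, 4]]  ->  [[19, -72], [-24, 91]]
... * rho(a) = [[1, -3], [-1, 4]]  ->  [[91, -345], [-115, 436]]
... * rho(c^-1) = [[1, 0], [8, 1]]  ->  [[-2669, -345], [3373, 436]]
... * rho(b) = [[10, 3], [-17, -5]]  ->  [[-20825, -6282], [26318, 7939]]
... * rho(c^-1) = [[1, 0], [8, 1]]  ->  [[-71081, -6282], [89830, 7939]]
... * rho(c^-1) = [[1, 0], [8, 1]]  ->  [[-121337, -6282], [153342, 7939]]
... * rho(b^-1) = [[-5, -3], [17, 10]]  ->  [[499891, 301191], [-631747, -380636]]
... * rho(a) = [[1, -3], [-1, 4]]  ->  [[198700, -294909], [-251111, 372697]]
tr = 198700 + 372697 = 571397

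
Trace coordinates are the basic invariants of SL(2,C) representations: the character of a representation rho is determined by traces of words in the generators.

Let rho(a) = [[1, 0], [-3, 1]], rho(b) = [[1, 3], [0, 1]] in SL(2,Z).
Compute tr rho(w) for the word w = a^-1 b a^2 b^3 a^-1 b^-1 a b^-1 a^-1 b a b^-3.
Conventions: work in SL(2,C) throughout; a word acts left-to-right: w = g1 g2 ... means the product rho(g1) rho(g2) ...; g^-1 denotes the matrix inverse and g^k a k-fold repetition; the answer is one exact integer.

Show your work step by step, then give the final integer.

rho(a^-1) = [[1, 0], [3, 1]]
... * rho(b) = [[1, 3], [0, 1]]  ->  [[1, 3], [3, 10]]
... * rho(a) = [[1, 0], [-3, 1]]  ->  [[-8, 3], [-27, 10]]
... * rho(a) = [[1, 0], [-3, 1]]  ->  [[-17, 3], [-57, 10]]
... * rho(b) = [[1, 3], [0, 1]]  ->  [[-17, -48], [-57, -161]]
... * rho(b) = [[1, 3], [0, 1]]  ->  [[-17, -99], [-57, -332]]
... * rho(b) = [[1, 3], [0, 1]]  ->  [[-17, -150], [-57, -503]]
... * rho(a^-1) = [[1, 0], [3, 1]]  ->  [[-467, -150], [-1566, -503]]
... * rho(b^-1) = [[1, -3], [0, 1]]  ->  [[-467, 1251], [-1566, 4195]]
... * rho(a) = [[1, 0], [-3, 1]]  ->  [[-4220, 1251], [-14151, 4195]]
... * rho(b^-1) = [[1, -3], [0, 1]]  ->  [[-4220, 13911], [-14151, 46648]]
... * rho(a^-1) = [[1, 0], [3, 1]]  ->  [[37513, 13911], [125793, 46648]]
... * rho(b) = [[1, 3], [0, 1]]  ->  [[37513, 126450], [125793, 424027]]
... * rho(a) = [[1, 0], [-3, 1]]  ->  [[-341837, 126450], [-1146288, 424027]]
... * rho(b^-1) = [[1, -3], [0, 1]]  ->  [[-341837, 1151961], [-1146288, 3862891]]
... * rho(b^-1) = [[1, -3], [0, 1]]  ->  [[-341837, 2177472], [-1146288, 7301755]]
... * rho(b^-1) = [[1, -3], [0, 1]]  ->  [[-341837, 3202983], [-1146288, 10740619]]
tr = -341837 + 10740619 = 10398782

10398782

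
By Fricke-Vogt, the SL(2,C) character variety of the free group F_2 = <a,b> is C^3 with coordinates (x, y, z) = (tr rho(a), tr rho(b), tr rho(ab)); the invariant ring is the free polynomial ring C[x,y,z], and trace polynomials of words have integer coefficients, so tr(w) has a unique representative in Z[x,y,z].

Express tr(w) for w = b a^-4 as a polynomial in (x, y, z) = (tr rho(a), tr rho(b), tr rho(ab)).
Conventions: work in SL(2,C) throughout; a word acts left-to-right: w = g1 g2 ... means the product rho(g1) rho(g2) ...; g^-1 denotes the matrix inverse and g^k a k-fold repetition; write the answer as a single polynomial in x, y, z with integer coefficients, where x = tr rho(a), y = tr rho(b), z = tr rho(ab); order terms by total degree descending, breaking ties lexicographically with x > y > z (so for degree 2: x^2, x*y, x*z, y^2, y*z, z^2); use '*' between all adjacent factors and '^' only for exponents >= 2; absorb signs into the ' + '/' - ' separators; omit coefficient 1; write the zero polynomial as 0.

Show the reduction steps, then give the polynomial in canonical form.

tr(a^-1 b) = tr(b) * tr(a) - tr(b a)   [inverse elimination on a] = x*y - z
tr(a^-2 b) = tr(a^-1 b) * tr(a) - tr(a^-1 b a)   [inverse elimination on a] = x^2*y - x*z - y
tr(b a^-3) = tr(a^-2 b) * tr(a) - tr(a^-2 b a)   [inverse elimination on a] = x^3*y - x^2*z - 2*x*y + z
apply: tr(b a^-4) = tr(b a^-3) * tr(a) - tr(b a^-2)   [inverse elimination on a] = x^4*y - x^3*z - 3*x^2*y + 2*x*z + y

x^4*y - x^3*z - 3*x^2*y + 2*x*z + y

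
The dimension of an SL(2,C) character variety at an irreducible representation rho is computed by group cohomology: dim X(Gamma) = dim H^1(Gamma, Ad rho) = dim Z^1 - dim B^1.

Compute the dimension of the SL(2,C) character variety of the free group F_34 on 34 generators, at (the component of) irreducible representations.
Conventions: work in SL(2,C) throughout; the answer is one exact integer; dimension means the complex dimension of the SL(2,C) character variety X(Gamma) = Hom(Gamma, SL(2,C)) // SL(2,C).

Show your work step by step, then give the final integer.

99

Gamma = F_34 has 34 generators and no relators.
A cocycle picks one sl_2 vector per generator freely, giving dim Z^1 = 3*34 = 102.
Irreducibility makes the coboundary map sl_2 -> Z^1 injective (trivial centralizer), so dim B^1 = 3.
Therefore dim X = 102 - 3 = 99.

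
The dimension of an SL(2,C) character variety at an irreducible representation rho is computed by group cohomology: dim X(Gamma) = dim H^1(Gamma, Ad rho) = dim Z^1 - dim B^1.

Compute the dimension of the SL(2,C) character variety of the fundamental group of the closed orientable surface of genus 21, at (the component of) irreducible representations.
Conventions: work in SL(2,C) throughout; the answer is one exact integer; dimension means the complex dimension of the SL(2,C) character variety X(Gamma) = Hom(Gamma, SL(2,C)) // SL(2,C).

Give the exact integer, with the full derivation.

Gamma = pi_1(Sigma_21) = < a_1, b_1, ..., a_21, b_21 | prod [a_i, b_i] > has 2g = 42 generators and 1 relator.
A cocycle assigns one sl_2 vector per generator subject to the relator condition d_2(z) = 0: dim of the unconstrained space is 3*2g = 126.
H^2 = coker(d_2) is dual to H^0 = 0 at irreducible rho (Poincare duality), so d_2 is onto: dim Z^1 = 123.
Coboundaries contribute dim B^1 = 3 (injective at irreducible rho).
dim H^1 = 123 - 3 = 120 = dim X.

120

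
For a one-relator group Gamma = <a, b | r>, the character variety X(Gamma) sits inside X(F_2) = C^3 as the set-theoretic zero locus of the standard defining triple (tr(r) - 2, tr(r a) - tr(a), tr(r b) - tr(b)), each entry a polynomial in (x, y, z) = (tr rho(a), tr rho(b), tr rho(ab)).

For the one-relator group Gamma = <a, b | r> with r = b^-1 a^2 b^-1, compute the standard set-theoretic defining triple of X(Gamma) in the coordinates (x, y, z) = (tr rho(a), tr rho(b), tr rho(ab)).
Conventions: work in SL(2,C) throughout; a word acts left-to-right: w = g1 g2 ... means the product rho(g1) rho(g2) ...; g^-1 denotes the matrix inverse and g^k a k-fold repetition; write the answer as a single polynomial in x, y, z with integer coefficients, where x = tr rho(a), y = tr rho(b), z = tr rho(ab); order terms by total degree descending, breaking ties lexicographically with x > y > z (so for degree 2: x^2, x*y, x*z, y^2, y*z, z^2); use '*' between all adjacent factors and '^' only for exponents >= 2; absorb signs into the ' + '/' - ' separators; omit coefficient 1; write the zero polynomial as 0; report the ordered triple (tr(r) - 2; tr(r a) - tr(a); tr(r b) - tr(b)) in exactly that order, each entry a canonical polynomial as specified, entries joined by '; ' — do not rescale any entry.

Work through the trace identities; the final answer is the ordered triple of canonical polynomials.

and trace(a^2) = trace(a)*trace(a) - trace(1)  (reduce the a square) = x^2 - 2
trace(a^2 b) = trace(a)*trace(b a) - trace(b)  (reduce the a square) = x*z - y
trace(b^-1 a^2) = trace(a^2)*trace(b) - trace(a^2 b)  (eliminate b^-1) = x^2*y - x*z - y
next, trace(b^-1 a^2 b^-1) = trace(b^-1 a^2)*trace(b) - trace(b^-1 a^2 b)  (eliminate b^-1) = x^2*y^2 - x*y*z - x^2 - y^2 + 2
trace(a^3) = trace(a)*trace(a^2) - trace(a)   [square of a] = x^3 - 3*x
and trace(a^3 b) = trace(a)*trace(b a^2) - trace(b a)   [square of a] = x^2*z - x*y - z
trace(a^2 b^-1 a) = trace(a^3)*trace(b) - trace(a^3 b)   [inverse elimination on b] = x^3*y - x^2*z - 2*x*y + z
and trace(b a b a) = trace(a b)*trace(a b) - trace(1)   [split at a repeated a] = z^2 - 2
next, trace(b a b) = trace(b)*trace(a b) - trace(a)   [square of b] = y*z - x
and trace(a b a^2 b) = trace(a)*trace(b a b a) - trace(b a b)   [square of a] = x*z^2 - y*z - x
next, trace(a^2 b^-1 a b) = trace(a b a^2)*trace(b) - trace(a b a^2 b)   [inverse elimination on b] = x^2*y*z - x*y^2 - x*z^2 + x
next, trace(b^-1 a^2 b^-1 a) = trace(a^2 b^-1 a)*trace(b) - trace(a^2 b^-1 a b)   [inverse elimination on b] = x^3*y^2 - 2*x^2*y*z - x*y^2 + x*z^2 + y*z - x
assemble the triple (trace(r) - 2; trace(r a) - x; trace(r b) - y)

x^2*y^2 - x*y*z - x^2 - y^2; x^3*y^2 - 2*x^2*y*z - x*y^2 + x*z^2 + y*z - 2*x; x^2*y - x*z - 2*y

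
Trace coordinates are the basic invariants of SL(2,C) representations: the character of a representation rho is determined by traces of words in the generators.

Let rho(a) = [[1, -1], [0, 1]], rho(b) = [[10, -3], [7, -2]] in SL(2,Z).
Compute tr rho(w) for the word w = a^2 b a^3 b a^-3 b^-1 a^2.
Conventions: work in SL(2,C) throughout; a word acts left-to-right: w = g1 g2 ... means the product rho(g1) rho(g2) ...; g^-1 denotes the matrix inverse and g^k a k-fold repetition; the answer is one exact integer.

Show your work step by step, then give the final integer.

rho(a) = [[1, -1], [0, 1]]
... * rho(a) = [[1, -1], [0, 1]]  ->  [[1, -2], [0, 1]]
... * rho(b) = [[10, -3], [7, -2]]  ->  [[-4, 1], [7, -2]]
... * rho(a) = [[1, -1], [0, 1]]  ->  [[-4, 5], [7, -9]]
... * rho(a) = [[1, -1], [0, 1]]  ->  [[-4, 9], [7, -16]]
... * rho(a) = [[1, -1], [0, 1]]  ->  [[-4, 13], [7, -23]]
... * rho(b) = [[10, -3], [7, -2]]  ->  [[51, -14], [-91, 25]]
... * rho(a^-1) = [[1, 1], [0, 1]]  ->  [[51, 37], [-91, -66]]
... * rho(a^-1) = [[1, 1], [0, 1]]  ->  [[51, 88], [-91, -157]]
... * rho(a^-1) = [[1, 1], [0, 1]]  ->  [[51, 139], [-91, -248]]
... * rho(b^-1) = [[-2, 3], [-7, 10]]  ->  [[-1075, 1543], [1918, -2753]]
... * rho(a) = [[1, -1], [0, 1]]  ->  [[-1075, 2618], [1918, -4671]]
... * rho(a) = [[1, -1], [0, 1]]  ->  [[-1075, 3693], [1918, -6589]]
tr = -1075 + -6589 = -7664

-7664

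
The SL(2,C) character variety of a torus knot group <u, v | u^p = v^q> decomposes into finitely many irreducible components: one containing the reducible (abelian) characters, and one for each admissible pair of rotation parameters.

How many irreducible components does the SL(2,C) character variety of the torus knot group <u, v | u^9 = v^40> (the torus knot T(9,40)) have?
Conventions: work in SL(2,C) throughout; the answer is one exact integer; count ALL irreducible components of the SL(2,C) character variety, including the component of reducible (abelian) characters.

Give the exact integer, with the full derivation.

157

For T(9,40): irreducibility forces the central element u^9 = v^40 to one of +I, -I.
This locks tr(u) to 2*cos(pi*alpha/9), alpha in 1..8, and tr(v) to 2*cos(pi*beta/40), beta in 1..39, on each component of irreducible characters.
Consistency of u^9 = (-1)^alpha I with v^40 = (-1)^beta I forces alpha = beta (mod 2).
Counting: 4 odd alphas x 20 odd betas + 4 even alphas x 19 even betas = 80 + 76 = 156.
components with irreducible characters: 156; plus the single component of reducible (abelian) characters: total 157.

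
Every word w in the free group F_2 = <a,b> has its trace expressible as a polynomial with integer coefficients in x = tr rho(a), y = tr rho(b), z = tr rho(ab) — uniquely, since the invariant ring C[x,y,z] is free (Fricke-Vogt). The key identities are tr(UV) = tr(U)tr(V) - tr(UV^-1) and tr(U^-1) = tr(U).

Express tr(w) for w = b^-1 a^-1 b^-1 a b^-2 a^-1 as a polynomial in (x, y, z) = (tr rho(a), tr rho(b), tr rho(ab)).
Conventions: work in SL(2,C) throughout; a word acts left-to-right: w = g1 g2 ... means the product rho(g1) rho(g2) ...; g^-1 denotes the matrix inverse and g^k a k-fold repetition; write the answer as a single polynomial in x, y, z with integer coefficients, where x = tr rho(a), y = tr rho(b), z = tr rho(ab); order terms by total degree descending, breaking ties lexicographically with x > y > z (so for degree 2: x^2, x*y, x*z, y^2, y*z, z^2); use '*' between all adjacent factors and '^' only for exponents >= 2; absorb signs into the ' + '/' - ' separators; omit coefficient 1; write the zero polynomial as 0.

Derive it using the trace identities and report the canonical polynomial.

and tr(b^-1) = tr(b) = y
next, tr(a b a) = tr(a) tr(b a) - tr(b)   [square of a] = x*z - y
next, tr(a b a b) = tr(a b) tr(a b) - tr(1)   [split at a repeated a] = z^2 - 2
and tr(b^-1 a b a) = tr(a b a) tr(b) - tr(a b a b)   [inverse elimination on b] = x*y*z - y^2 - z^2 + 2
next, tr(a^-1 b^-1 a b) = tr(b^-1 a b) tr(a) - tr(b^-1 a b a)   [inverse elimination on a] = -x*y*z + x^2 + y^2 + z^2 - 2
and tr(a^-1 b^-1 a b^-1) = tr(a^-1 b^-1 a) tr(b) - tr(a^-1 b^-1 a b)   [inverse elimination on b] = x*y*z - x^2 - z^2 + 2
tr(a b^-2 a^-1 b^-1) = tr(a^-1 b^-1 a b^-1) tr(b) - tr(a^-1 b^-1 a)   [inverse elimination on b] = x*y^2*z - x^2*y - y*z^2 + y
tr(b^-2) = tr(b^-1) tr(b) - tr(1)   [inverse elimination on b] = y^2 - 2
next, tr(b^-1 a b^-2 a^-1 b^-1) = tr(a b^-2 a^-1 b^-1) tr(b) - tr(a b^-2 a^-1)   [inverse elimination on b] = x*y^3*z - x^2*y^2 - y^2*z^2 + 2
tr(a b^-1) = tr(a) tr(b) - tr(a b)   [inverse elimination on b] = x*y - z
tr(a b^-2) = tr(a b^-1) tr(b) - tr(a)   [inverse elimination on b] = x*y^2 - y*z - x
tr(a^2) = tr(a) tr(a) - tr(1)   [square of a] = x^2 - 2
and tr(a^2 b^-1) = tr(a^2) tr(b) - tr(a^2 b)   [inverse elimination on b] = x^2*y - x*z - y
and tr(a b a^2) = tr(a) tr(b a^2) - tr(b a)   [square of a] = x^2*z - x*y - z
next, tr(b a b) = tr(b) tr(a b) - tr(a)   [square of b] = y*z - x
and tr(a b a^2 b) = tr(a) tr(b a b a) - tr(b a b)   [square of a] = x*z^2 - y*z - x
and tr(b^-1 a b a^2) = tr(a b a^2) tr(b) - tr(a b a^2 b)   [inverse elimination on b] = x^2*y*z - x*y^2 - x*z^2 + x
tr(b a^2 b^-2 a) = tr(b^-1 a b a^2) tr(b) - tr(b^-1 a b a^2 b)   [inverse elimination on b] = x^2*y^2*z - x*y^3 - x*y*z^2 - x^2*z + 2*x*y + z
and tr(a^2 b^-2 a^-1 b) = tr(b a^2 b^-2) tr(a) - tr(b a^2 b^-2 a)   [inverse elimination on a] = -x^2*y^2*z + x^3*y + x*y^3 + x*y*z^2 - 3*x*y - z
and tr(a b^-2 a^-1 b^-1 a) = tr(a^2 b^-2 a^-1) tr(b) - tr(a^2 b^-2 a^-1 b)   [inverse elimination on b] = x^2*y^2*z - x^3*y - x*y*z^2 - y^2*z + 2*x*y + z
tr(b a b a b) = tr(b) tr(a b a b) - tr(a b a)   [square of b] = y*z^2 - x*z - y
tr(b a b a b a) = tr(b a b a) tr(b a) - tr(a b)   [split at a repeated b] = z^3 - 3*z
next, tr(a^-1 b a b a b) = tr(b a b a b) tr(a) - tr(b a b a b a)   [inverse elimination on a] = x*y*z^2 - x^2*z - z^3 - x*y + 3*z
tr(b^-1 a^-1 b a b a) = tr(a^-1 b a b a) tr(b) - tr(a^-1 b a b a b)   [inverse elimination on b] = -x*y*z^2 + x^2*z + y^2*z + z^3 - 3*z
tr(a b a b^-2 a^-1 b) = tr(b^-1 a^-1 b a b a) tr(b) - tr(b^-1 a^-1 b a b a b)   [inverse elimination on b] = -x*y^2*z^2 + x^2*y*z + y^3*z + y*z^3 - 4*y*z + x
and tr(a b^-2 a^-1 b^-1 a b) = tr(a b a b^-2 a^-1) tr(b) - tr(a b a b^-2 a^-1 b)   [inverse elimination on b] = x*y^2*z^2 - x^2*y*z - y^3*z - y*z^3 + x*y^2 + 3*y*z - x
tr(b^-1 a b^-2 a^-1 b^-1 a) = tr(a b^-2 a^-1 b^-1 a) tr(b) - tr(a b^-2 a^-1 b^-1 a b)   [inverse elimination on b] = x^2*y^3*z - x^3*y^2 - 2*x*y^2*z^2 + x^2*y*z + y*z^3 + x*y^2 - 2*y*z + x
and tr(b^-1 a^-1 b^-1 a b^-2 a^-1) = tr(b^-1 a b^-2 a^-1 b^-1) tr(a) - tr(b^-1 a b^-2 a^-1 b^-1 a)   [inverse elimination on a] = x*y^2*z^2 - x^2*y*z - y*z^3 - x*y^2 + 2*y*z + x

x*y^2*z^2 - x^2*y*z - y*z^3 - x*y^2 + 2*y*z + x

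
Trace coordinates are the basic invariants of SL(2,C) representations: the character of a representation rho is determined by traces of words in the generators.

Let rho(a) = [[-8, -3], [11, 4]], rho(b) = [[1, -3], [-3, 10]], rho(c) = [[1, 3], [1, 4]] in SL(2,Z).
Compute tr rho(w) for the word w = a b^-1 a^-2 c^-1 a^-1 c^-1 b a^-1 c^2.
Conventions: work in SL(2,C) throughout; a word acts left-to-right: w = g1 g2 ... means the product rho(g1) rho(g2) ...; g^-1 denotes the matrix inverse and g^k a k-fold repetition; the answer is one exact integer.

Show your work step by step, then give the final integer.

-158141608

rho(a) = [[-8, -3], [11, 4]]
... * rho(b^-1) = [[10, 3], [3, 1]]  ->  [[-89, -27], [122, 37]]
... * rho(a^-1) = [[4, 3], [-11, -8]]  ->  [[-59, -51], [81, 70]]
... * rho(a^-1) = [[4, 3], [-11, -8]]  ->  [[325, 231], [-446, -317]]
... * rho(c^-1) = [[4, -3], [-1, 1]]  ->  [[1069, -744], [-1467, 1021]]
... * rho(a^-1) = [[4, 3], [-11, -8]]  ->  [[12460, 9159], [-17099, -12569]]
... * rho(c^-1) = [[4, -3], [-1, 1]]  ->  [[40681, -28221], [-55827, 38728]]
... * rho(b) = [[1, -3], [-3, 10]]  ->  [[125344, -404253], [-172011, 554761]]
... * rho(a^-1) = [[4, 3], [-11, -8]]  ->  [[4948159, 3610056], [-6790415, -4954121]]
... * rho(c) = [[1, 3], [1, 4]]  ->  [[8558215, 29284701], [-11744536, -40187729]]
... * rho(c) = [[1, 3], [1, 4]]  ->  [[37842916, 142813449], [-51932265, -195984524]]
tr = 37842916 + -195984524 = -158141608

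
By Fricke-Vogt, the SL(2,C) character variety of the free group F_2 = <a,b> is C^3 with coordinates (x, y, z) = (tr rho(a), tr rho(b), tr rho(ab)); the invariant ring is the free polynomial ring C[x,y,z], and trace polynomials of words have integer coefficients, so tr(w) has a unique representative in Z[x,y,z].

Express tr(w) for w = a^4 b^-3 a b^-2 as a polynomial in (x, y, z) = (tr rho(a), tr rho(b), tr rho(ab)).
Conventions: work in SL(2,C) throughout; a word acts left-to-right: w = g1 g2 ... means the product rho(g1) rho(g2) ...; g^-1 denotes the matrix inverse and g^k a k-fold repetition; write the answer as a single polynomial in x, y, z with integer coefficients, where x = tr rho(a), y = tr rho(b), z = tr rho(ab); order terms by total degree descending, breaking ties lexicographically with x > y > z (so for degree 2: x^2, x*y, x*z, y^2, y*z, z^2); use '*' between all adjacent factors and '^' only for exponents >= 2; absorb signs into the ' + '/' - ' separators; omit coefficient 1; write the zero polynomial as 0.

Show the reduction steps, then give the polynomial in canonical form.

apply: trace(a^2) = trace(a) * trace(a) - trace(1) = x^2 - 2
trace(a^3) = trace(a) * trace(a^2) - trace(a) = x^3 - 3*x
apply: trace(a^4) = trace(a) * trace(a^3) - trace(a^2) = x^4 - 4*x^2 + 2
trace(a^5) = trace(a) * trace(a^4) - trace(a^3) = x^5 - 5*x^3 + 5*x
apply: trace(a b a) = trace(a) * trace(b a) - trace(b) = x*z - y
trace(a^2 b a) = trace(a) * trace(a b a) - trace(a b) = x^2*z - x*y - z
trace(a b a^3) = trace(a) * trace(a^2 b a) - trace(a^2 b) = x^3*z - x^2*y - 2*x*z + y
trace(a^5 b) = trace(a) * trace(a b a^3) - trace(a b a^2) = x^4*z - x^3*y - 3*x^2*z + 2*x*y + z
use: trace(a^5 b^-1) = trace(a^5) * trace(b) - trace(a^5 b) = x^5*y - x^4*z - 4*x^3*y + 3*x^2*z + 3*x*y - z
use: trace(a^4 b^-2 a) = trace(a^5 b^-1) * trace(b) - trace(a^5) = x^5*y^2 - x^4*y*z - x^5 - 4*x^3*y^2 + 3*x^2*y*z + 5*x^3 + 3*x*y^2 - y*z - 5*x
use: trace(b a b a) = trace(b a) * trace(b a) - trace(1)   [split at repeated b] = z^2 - 2
apply: trace(b a b) = trace(b) * trace(a b) - trace(a) = y*z - x
trace(a b a b a) = trace(a) * trace(b a b a) - trace(b a b) = x*z^2 - y*z - x
apply: trace(b a b a^3) = trace(a) * trace(a b a b a) - trace(a b a b) = x^2*z^2 - x*y*z - x^2 - z^2 + 2
apply: trace(a b a^4 b) = trace(a) * trace(b a b a^3) - trace(b a b a^2) = x^3*z^2 - x^2*y*z - x^3 - 2*x*z^2 + y*z + 3*x
trace(a b a^4 b^-1) = trace(a b a^4) * trace(b) - trace(a b a^4 b) = x^4*y*z - x^3*y^2 - x^3*z^2 - 2*x^2*y*z + x^3 + 2*x*y^2 + 2*x*z^2 - 3*x
trace(a^4 b^-2 a b) = trace(a b a^4 b^-1) * trace(b) - trace(a b a^4) = x^4*y^2*z - x^3*y^3 - x^3*y*z^2 - x^4*z - 2*x^2*y^2*z + 2*x^3*y + 2*x*y^3 + 2*x*y*z^2 + 3*x^2*z - 5*x*y - z
apply: trace(b^-1 a b^-1 a^4 b^-1) = trace(a^4 b^-2 a) * trace(b) - trace(a^4 b^-2 a b) = x^5*y^3 - 2*x^4*y^2*z - x^5*y - 3*x^3*y^3 + x^3*y*z^2 + x^4*z + 5*x^2*y^2*z + 3*x^3*y + x*y^3 - 2*x*y*z^2 - 3*x^2*z - y^2*z + z
use: trace(b^-1 a b^-1 a^4) = trace(a^4 b^-1 a) * trace(b) - trace(a^4 b^-1 a b) = x^5*y^2 - 2*x^4*y*z - 3*x^3*y^2 + x^3*z^2 + 5*x^2*y*z - x^3 + x*y^2 - 2*x*z^2 - y*z + 3*x
trace(a^4 b^-3 a b^-1) = trace(b^-1 a b^-1 a^4 b^-1) * trace(b) - trace(b^-1 a b^-1 a^4) = x^5*y^4 - 2*x^4*y^3*z - 2*x^5*y^2 - 3*x^3*y^4 + x^3*y^2*z^2 + 3*x^4*y*z + 5*x^2*y^3*z + 6*x^3*y^2 - x^3*z^2 + x*y^4 - 2*x*y^2*z^2 - 8*x^2*y*z - y^3*z + x^3 - x*y^2 + 2*x*z^2 + 2*y*z - 3*x
trace(a^4 b^-3 a) = trace(b^-1 a^5 b^-1) * trace(b) - trace(b^-1 a^5) = x^5*y^3 - x^4*y^2*z - 2*x^5*y - 4*x^3*y^3 + x^4*z + 3*x^2*y^2*z + 9*x^3*y + 3*x*y^3 - 3*x^2*z - y^2*z - 8*x*y + z
trace(a^4 b^-3 a b^-2) = trace(a^4 b^-3 a b^-1) * trace(b) - trace(a^4 b^-3 a) = x^5*y^5 - 2*x^4*y^4*z - 3*x^5*y^3 - 3*x^3*y^5 + x^3*y^3*z^2 + 4*x^4*y^2*z + 5*x^2*y^4*z + 2*x^5*y + 10*x^3*y^3 - x^3*y*z^2 + x*y^5 - 2*x*y^3*z^2 - x^4*z - 11*x^2*y^2*z - y^4*z - 8*x^3*y - 4*x*y^3 + 2*x*y*z^2 + 3*x^2*z + 3*y^2*z + 5*x*y - z

x^5*y^5 - 2*x^4*y^4*z - 3*x^5*y^3 - 3*x^3*y^5 + x^3*y^3*z^2 + 4*x^4*y^2*z + 5*x^2*y^4*z + 2*x^5*y + 10*x^3*y^3 - x^3*y*z^2 + x*y^5 - 2*x*y^3*z^2 - x^4*z - 11*x^2*y^2*z - y^4*z - 8*x^3*y - 4*x*y^3 + 2*x*y*z^2 + 3*x^2*z + 3*y^2*z + 5*x*y - z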